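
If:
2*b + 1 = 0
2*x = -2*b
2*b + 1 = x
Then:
No Solution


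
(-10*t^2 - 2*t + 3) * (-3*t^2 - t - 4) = 30*t^4 + 16*t^3 + 33*t^2 + 5*t - 12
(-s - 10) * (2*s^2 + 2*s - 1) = -2*s^3 - 22*s^2 - 19*s + 10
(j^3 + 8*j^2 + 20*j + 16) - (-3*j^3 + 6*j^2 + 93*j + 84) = 4*j^3 + 2*j^2 - 73*j - 68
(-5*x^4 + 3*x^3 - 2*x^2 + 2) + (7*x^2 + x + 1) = -5*x^4 + 3*x^3 + 5*x^2 + x + 3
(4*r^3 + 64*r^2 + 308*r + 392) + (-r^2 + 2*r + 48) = 4*r^3 + 63*r^2 + 310*r + 440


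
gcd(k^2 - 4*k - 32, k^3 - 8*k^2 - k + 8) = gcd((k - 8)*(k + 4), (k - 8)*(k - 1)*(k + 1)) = k - 8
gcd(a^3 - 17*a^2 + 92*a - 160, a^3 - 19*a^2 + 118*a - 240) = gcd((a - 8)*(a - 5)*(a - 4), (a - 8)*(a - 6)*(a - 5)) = a^2 - 13*a + 40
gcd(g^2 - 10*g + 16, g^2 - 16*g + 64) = g - 8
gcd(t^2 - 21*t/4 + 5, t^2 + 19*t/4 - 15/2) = t - 5/4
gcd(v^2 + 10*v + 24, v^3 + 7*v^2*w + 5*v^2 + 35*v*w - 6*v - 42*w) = v + 6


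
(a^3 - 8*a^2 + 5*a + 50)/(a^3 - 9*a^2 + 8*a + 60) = (a - 5)/(a - 6)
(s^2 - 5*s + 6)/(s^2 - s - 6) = (s - 2)/(s + 2)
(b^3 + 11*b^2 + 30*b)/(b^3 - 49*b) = (b^2 + 11*b + 30)/(b^2 - 49)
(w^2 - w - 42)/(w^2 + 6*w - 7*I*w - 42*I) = (w - 7)/(w - 7*I)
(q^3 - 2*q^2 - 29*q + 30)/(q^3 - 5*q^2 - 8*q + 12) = (q + 5)/(q + 2)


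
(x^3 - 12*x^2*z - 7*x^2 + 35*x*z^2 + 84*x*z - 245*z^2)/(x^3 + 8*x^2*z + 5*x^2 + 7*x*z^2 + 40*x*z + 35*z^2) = (x^3 - 12*x^2*z - 7*x^2 + 35*x*z^2 + 84*x*z - 245*z^2)/(x^3 + 8*x^2*z + 5*x^2 + 7*x*z^2 + 40*x*z + 35*z^2)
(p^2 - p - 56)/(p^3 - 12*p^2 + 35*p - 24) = (p + 7)/(p^2 - 4*p + 3)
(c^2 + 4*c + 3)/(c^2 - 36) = (c^2 + 4*c + 3)/(c^2 - 36)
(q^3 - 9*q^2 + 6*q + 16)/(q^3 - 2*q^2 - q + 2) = (q - 8)/(q - 1)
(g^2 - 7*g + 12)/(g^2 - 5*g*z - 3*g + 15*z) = (4 - g)/(-g + 5*z)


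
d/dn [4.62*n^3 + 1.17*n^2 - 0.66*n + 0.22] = 13.86*n^2 + 2.34*n - 0.66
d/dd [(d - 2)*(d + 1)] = 2*d - 1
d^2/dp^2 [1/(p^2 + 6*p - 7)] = 2*(-p^2 - 6*p + 4*(p + 3)^2 + 7)/(p^2 + 6*p - 7)^3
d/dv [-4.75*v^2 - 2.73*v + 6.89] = -9.5*v - 2.73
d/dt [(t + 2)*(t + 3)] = 2*t + 5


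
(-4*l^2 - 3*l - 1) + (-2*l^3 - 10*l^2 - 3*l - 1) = -2*l^3 - 14*l^2 - 6*l - 2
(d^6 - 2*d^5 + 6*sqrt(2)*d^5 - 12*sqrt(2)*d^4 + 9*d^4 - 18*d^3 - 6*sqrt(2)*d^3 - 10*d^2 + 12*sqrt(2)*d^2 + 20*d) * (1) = d^6 - 2*d^5 + 6*sqrt(2)*d^5 - 12*sqrt(2)*d^4 + 9*d^4 - 18*d^3 - 6*sqrt(2)*d^3 - 10*d^2 + 12*sqrt(2)*d^2 + 20*d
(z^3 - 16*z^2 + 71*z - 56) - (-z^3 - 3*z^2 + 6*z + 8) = 2*z^3 - 13*z^2 + 65*z - 64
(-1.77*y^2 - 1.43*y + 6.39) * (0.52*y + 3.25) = -0.9204*y^3 - 6.4961*y^2 - 1.3247*y + 20.7675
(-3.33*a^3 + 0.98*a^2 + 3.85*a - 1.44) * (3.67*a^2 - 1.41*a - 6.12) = -12.2211*a^5 + 8.2919*a^4 + 33.1273*a^3 - 16.7109*a^2 - 21.5316*a + 8.8128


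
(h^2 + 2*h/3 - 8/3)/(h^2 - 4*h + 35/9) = 3*(3*h^2 + 2*h - 8)/(9*h^2 - 36*h + 35)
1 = 1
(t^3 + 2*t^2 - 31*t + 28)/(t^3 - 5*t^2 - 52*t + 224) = (t - 1)/(t - 8)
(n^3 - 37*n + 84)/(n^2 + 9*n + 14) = (n^2 - 7*n + 12)/(n + 2)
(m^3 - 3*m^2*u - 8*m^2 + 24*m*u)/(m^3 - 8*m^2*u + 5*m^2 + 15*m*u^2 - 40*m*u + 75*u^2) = m*(8 - m)/(-m^2 + 5*m*u - 5*m + 25*u)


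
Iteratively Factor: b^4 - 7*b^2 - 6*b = (b + 1)*(b^3 - b^2 - 6*b) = b*(b + 1)*(b^2 - b - 6) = b*(b - 3)*(b + 1)*(b + 2)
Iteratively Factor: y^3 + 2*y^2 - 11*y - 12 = (y + 1)*(y^2 + y - 12) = (y - 3)*(y + 1)*(y + 4)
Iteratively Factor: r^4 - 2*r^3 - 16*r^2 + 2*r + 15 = (r - 5)*(r^3 + 3*r^2 - r - 3) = (r - 5)*(r + 1)*(r^2 + 2*r - 3) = (r - 5)*(r + 1)*(r + 3)*(r - 1)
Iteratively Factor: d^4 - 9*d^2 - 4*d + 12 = (d - 3)*(d^3 + 3*d^2 - 4) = (d - 3)*(d - 1)*(d^2 + 4*d + 4) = (d - 3)*(d - 1)*(d + 2)*(d + 2)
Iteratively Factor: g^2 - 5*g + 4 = (g - 1)*(g - 4)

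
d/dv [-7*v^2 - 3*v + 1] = -14*v - 3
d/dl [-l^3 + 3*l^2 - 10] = 3*l*(2 - l)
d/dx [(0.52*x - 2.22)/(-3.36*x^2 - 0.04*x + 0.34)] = (1.7472*x^2 - 14.9184*x + 0.088)/(11.2896*x^4 + 0.2688*x^3 - 2.2832*x^2 - 0.0272*x + 0.1156)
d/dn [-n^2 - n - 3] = -2*n - 1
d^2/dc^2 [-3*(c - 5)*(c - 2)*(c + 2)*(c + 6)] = -36*c^2 - 18*c + 204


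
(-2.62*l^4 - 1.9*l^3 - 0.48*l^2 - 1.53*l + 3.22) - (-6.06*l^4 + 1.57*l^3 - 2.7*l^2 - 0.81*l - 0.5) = 3.44*l^4 - 3.47*l^3 + 2.22*l^2 - 0.72*l + 3.72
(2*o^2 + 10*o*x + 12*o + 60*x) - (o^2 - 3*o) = o^2 + 10*o*x + 15*o + 60*x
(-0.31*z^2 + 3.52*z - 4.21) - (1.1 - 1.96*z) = -0.31*z^2 + 5.48*z - 5.31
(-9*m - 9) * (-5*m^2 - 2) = 45*m^3 + 45*m^2 + 18*m + 18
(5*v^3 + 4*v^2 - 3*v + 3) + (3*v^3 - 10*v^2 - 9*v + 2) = 8*v^3 - 6*v^2 - 12*v + 5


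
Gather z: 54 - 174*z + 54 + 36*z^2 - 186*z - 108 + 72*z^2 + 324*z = 108*z^2 - 36*z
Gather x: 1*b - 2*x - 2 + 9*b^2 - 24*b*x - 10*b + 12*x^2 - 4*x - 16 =9*b^2 - 9*b + 12*x^2 + x*(-24*b - 6) - 18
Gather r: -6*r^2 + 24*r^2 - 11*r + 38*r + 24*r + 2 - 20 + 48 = 18*r^2 + 51*r + 30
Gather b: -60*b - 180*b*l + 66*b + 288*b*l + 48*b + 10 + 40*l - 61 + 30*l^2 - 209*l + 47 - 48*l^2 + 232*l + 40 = b*(108*l + 54) - 18*l^2 + 63*l + 36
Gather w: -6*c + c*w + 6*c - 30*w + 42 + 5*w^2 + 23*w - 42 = 5*w^2 + w*(c - 7)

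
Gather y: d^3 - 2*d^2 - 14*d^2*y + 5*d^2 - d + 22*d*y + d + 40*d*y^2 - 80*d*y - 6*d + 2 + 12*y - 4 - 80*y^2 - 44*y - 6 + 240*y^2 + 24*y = d^3 + 3*d^2 - 6*d + y^2*(40*d + 160) + y*(-14*d^2 - 58*d - 8) - 8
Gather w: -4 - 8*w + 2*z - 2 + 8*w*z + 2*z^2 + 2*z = w*(8*z - 8) + 2*z^2 + 4*z - 6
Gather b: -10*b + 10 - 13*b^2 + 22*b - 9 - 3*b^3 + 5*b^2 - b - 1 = -3*b^3 - 8*b^2 + 11*b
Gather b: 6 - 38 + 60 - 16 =12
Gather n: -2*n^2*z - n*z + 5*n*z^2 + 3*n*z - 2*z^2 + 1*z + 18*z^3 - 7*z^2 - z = -2*n^2*z + n*(5*z^2 + 2*z) + 18*z^3 - 9*z^2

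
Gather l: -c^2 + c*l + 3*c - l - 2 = -c^2 + 3*c + l*(c - 1) - 2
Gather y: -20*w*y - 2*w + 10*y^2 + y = -2*w + 10*y^2 + y*(1 - 20*w)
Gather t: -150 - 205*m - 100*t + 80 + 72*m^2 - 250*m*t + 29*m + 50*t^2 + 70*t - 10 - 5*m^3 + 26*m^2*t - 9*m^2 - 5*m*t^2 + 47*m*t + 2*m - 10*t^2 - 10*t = -5*m^3 + 63*m^2 - 174*m + t^2*(40 - 5*m) + t*(26*m^2 - 203*m - 40) - 80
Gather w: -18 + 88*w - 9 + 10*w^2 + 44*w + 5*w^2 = 15*w^2 + 132*w - 27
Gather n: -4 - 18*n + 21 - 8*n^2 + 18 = -8*n^2 - 18*n + 35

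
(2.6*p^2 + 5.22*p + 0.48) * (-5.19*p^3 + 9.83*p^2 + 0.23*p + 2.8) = -13.494*p^5 - 1.5338*p^4 + 49.4194*p^3 + 13.199*p^2 + 14.7264*p + 1.344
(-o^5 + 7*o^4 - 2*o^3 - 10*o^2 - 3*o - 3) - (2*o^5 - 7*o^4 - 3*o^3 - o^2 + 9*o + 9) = -3*o^5 + 14*o^4 + o^3 - 9*o^2 - 12*o - 12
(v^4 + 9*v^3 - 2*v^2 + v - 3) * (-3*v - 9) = -3*v^5 - 36*v^4 - 75*v^3 + 15*v^2 + 27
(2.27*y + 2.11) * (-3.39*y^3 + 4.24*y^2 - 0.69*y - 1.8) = -7.6953*y^4 + 2.4719*y^3 + 7.3801*y^2 - 5.5419*y - 3.798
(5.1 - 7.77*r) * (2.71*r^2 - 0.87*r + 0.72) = -21.0567*r^3 + 20.5809*r^2 - 10.0314*r + 3.672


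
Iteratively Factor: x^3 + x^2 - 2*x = (x - 1)*(x^2 + 2*x) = x*(x - 1)*(x + 2)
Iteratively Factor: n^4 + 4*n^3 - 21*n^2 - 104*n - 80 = (n + 4)*(n^3 - 21*n - 20) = (n - 5)*(n + 4)*(n^2 + 5*n + 4) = (n - 5)*(n + 4)^2*(n + 1)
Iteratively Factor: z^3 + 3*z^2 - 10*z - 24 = (z + 2)*(z^2 + z - 12) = (z + 2)*(z + 4)*(z - 3)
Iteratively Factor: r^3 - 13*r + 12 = (r - 3)*(r^2 + 3*r - 4) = (r - 3)*(r - 1)*(r + 4)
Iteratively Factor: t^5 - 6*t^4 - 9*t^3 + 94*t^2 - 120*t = (t - 3)*(t^4 - 3*t^3 - 18*t^2 + 40*t) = (t - 3)*(t - 2)*(t^3 - t^2 - 20*t) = (t - 5)*(t - 3)*(t - 2)*(t^2 + 4*t) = (t - 5)*(t - 3)*(t - 2)*(t + 4)*(t)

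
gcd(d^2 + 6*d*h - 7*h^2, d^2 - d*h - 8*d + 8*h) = d - h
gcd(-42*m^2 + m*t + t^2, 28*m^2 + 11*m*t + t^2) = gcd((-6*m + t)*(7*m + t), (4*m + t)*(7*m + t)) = 7*m + t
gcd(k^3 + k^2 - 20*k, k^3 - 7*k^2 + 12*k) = k^2 - 4*k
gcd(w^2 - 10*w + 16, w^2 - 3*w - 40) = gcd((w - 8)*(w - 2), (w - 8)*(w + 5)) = w - 8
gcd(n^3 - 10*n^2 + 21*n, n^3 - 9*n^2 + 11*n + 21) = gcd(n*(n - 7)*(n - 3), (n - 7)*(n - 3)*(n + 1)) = n^2 - 10*n + 21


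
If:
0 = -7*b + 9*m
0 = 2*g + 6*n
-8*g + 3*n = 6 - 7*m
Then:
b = 54/49 - 243*n/49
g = -3*n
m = 6/7 - 27*n/7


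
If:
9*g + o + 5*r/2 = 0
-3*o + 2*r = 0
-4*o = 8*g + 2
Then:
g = -19/4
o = 9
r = 27/2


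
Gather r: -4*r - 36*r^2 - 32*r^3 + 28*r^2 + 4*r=-32*r^3 - 8*r^2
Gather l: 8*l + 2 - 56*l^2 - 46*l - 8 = -56*l^2 - 38*l - 6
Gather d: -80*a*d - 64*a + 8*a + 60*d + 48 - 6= -56*a + d*(60 - 80*a) + 42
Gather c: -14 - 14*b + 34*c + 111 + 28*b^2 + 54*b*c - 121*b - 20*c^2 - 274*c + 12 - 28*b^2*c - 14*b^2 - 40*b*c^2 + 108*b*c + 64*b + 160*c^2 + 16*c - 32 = 14*b^2 - 71*b + c^2*(140 - 40*b) + c*(-28*b^2 + 162*b - 224) + 77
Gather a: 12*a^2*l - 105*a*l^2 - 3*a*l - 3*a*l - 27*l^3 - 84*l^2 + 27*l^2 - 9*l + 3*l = 12*a^2*l + a*(-105*l^2 - 6*l) - 27*l^3 - 57*l^2 - 6*l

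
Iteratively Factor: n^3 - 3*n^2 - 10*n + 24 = (n + 3)*(n^2 - 6*n + 8) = (n - 4)*(n + 3)*(n - 2)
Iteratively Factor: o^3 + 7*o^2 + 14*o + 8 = (o + 1)*(o^2 + 6*o + 8) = (o + 1)*(o + 4)*(o + 2)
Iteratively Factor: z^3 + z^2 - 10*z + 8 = (z + 4)*(z^2 - 3*z + 2) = (z - 2)*(z + 4)*(z - 1)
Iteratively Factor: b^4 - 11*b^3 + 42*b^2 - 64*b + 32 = (b - 4)*(b^3 - 7*b^2 + 14*b - 8) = (b - 4)^2*(b^2 - 3*b + 2) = (b - 4)^2*(b - 1)*(b - 2)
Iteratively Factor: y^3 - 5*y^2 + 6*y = (y - 2)*(y^2 - 3*y) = y*(y - 2)*(y - 3)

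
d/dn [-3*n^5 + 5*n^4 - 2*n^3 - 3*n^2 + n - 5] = -15*n^4 + 20*n^3 - 6*n^2 - 6*n + 1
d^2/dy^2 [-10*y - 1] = 0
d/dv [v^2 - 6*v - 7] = 2*v - 6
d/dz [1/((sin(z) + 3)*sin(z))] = -(2*sin(z) + 3)*cos(z)/((sin(z) + 3)^2*sin(z)^2)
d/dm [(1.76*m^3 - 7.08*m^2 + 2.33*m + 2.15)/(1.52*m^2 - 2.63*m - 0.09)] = (2.6752*m^4 - 9.2576*m^3 + 14.6036*m^2 - 5.2616*m + 5.4448)/(2.3104*m^4 - 7.9952*m^3 + 6.6433*m^2 + 0.4734*m + 0.0081)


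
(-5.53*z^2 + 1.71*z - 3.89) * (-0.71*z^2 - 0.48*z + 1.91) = 3.9263*z^4 + 1.4403*z^3 - 8.6212*z^2 + 5.1333*z - 7.4299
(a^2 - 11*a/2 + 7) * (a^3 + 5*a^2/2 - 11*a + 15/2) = a^5 - 3*a^4 - 71*a^3/4 + 171*a^2/2 - 473*a/4 + 105/2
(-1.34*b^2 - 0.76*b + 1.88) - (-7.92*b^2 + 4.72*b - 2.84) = 6.58*b^2 - 5.48*b + 4.72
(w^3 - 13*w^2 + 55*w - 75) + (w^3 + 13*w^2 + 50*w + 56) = 2*w^3 + 105*w - 19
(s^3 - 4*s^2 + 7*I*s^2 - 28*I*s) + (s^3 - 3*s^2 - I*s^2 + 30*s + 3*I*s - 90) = 2*s^3 - 7*s^2 + 6*I*s^2 + 30*s - 25*I*s - 90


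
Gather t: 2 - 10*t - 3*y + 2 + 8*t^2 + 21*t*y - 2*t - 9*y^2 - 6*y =8*t^2 + t*(21*y - 12) - 9*y^2 - 9*y + 4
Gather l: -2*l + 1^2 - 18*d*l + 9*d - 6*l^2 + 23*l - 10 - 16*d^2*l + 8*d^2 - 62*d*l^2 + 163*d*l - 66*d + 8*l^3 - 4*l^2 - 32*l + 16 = 8*d^2 - 57*d + 8*l^3 + l^2*(-62*d - 10) + l*(-16*d^2 + 145*d - 11) + 7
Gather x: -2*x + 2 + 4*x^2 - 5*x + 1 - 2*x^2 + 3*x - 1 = 2*x^2 - 4*x + 2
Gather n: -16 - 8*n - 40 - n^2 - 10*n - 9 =-n^2 - 18*n - 65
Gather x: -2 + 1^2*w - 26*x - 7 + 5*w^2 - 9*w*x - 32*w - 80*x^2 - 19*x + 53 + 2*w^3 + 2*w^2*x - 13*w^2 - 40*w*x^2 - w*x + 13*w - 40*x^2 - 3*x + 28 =2*w^3 - 8*w^2 - 18*w + x^2*(-40*w - 120) + x*(2*w^2 - 10*w - 48) + 72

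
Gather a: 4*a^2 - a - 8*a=4*a^2 - 9*a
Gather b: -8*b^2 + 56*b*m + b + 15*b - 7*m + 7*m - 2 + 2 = -8*b^2 + b*(56*m + 16)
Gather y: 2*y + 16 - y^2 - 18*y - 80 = -y^2 - 16*y - 64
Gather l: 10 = 10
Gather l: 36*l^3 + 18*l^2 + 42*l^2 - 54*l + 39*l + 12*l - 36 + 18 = 36*l^3 + 60*l^2 - 3*l - 18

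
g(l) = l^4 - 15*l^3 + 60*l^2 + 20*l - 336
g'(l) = 4*l^3 - 45*l^2 + 120*l + 20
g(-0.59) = -323.71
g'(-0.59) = -67.29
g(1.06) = -263.99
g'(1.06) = 101.40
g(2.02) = -157.76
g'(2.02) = 111.75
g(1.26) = -243.03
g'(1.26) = 107.76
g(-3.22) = 830.00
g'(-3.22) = -966.52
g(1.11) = -258.87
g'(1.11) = 103.23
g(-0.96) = -285.78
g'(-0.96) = -140.21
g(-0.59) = -323.71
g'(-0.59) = -67.29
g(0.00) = -336.00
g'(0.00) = 20.00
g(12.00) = 3360.00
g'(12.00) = 1892.00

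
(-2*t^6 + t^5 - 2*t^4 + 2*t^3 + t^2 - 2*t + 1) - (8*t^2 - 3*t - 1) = -2*t^6 + t^5 - 2*t^4 + 2*t^3 - 7*t^2 + t + 2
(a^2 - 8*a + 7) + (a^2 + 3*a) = 2*a^2 - 5*a + 7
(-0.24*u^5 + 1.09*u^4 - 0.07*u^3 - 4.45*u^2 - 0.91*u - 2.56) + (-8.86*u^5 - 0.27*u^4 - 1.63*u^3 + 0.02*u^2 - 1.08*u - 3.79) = -9.1*u^5 + 0.82*u^4 - 1.7*u^3 - 4.43*u^2 - 1.99*u - 6.35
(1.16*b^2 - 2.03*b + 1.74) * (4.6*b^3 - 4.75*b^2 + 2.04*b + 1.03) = 5.336*b^5 - 14.848*b^4 + 20.0129*b^3 - 11.2114*b^2 + 1.4587*b + 1.7922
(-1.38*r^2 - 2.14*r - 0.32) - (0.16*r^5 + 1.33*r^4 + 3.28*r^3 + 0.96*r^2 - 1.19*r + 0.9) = -0.16*r^5 - 1.33*r^4 - 3.28*r^3 - 2.34*r^2 - 0.95*r - 1.22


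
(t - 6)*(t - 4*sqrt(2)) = t^2 - 6*t - 4*sqrt(2)*t + 24*sqrt(2)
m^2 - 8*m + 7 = (m - 7)*(m - 1)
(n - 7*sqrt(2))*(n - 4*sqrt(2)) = n^2 - 11*sqrt(2)*n + 56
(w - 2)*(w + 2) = w^2 - 4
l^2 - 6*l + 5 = (l - 5)*(l - 1)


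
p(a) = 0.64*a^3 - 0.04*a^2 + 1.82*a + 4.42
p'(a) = 1.92*a^2 - 0.08*a + 1.82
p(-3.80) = -38.19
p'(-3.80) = 29.85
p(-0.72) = 2.85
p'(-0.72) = 2.87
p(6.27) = 172.01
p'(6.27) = 76.80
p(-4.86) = -78.84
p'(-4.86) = 47.56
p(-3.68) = -34.71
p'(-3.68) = 28.12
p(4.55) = 72.16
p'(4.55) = 41.20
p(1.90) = 12.12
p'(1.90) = 8.60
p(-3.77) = -37.30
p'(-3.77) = 29.41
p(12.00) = 1126.42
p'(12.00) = 277.34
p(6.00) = 152.14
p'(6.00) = 70.46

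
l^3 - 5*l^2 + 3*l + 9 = (l - 3)^2*(l + 1)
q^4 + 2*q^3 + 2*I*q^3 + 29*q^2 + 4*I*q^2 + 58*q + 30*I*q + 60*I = (q + 2)*(q - 5*I)*(q + I)*(q + 6*I)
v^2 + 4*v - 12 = (v - 2)*(v + 6)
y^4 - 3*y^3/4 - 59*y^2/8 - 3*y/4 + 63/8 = (y - 3)*(y - 1)*(y + 3/2)*(y + 7/4)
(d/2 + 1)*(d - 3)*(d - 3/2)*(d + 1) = d^4/2 - 3*d^3/4 - 7*d^2/2 + 9*d/4 + 9/2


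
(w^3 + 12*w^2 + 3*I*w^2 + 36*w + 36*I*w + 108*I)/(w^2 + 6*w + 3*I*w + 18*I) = w + 6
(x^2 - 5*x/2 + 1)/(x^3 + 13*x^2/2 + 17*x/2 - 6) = (x - 2)/(x^2 + 7*x + 12)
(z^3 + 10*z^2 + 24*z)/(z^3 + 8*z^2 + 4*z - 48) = z/(z - 2)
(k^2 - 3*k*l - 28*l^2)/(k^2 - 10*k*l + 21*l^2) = (k + 4*l)/(k - 3*l)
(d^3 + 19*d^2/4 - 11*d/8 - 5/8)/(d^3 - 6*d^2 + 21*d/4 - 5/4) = (4*d^2 + 21*d + 5)/(2*(2*d^2 - 11*d + 5))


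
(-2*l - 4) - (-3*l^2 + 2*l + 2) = 3*l^2 - 4*l - 6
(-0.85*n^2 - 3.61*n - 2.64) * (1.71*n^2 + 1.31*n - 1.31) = -1.4535*n^4 - 7.2866*n^3 - 8.13*n^2 + 1.2707*n + 3.4584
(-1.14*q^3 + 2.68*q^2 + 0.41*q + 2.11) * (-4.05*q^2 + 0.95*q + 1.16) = 4.617*q^5 - 11.937*q^4 - 0.4369*q^3 - 5.0472*q^2 + 2.4801*q + 2.4476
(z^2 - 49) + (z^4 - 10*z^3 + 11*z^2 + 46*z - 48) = z^4 - 10*z^3 + 12*z^2 + 46*z - 97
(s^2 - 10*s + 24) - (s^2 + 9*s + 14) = 10 - 19*s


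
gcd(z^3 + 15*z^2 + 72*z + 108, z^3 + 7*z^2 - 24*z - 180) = z^2 + 12*z + 36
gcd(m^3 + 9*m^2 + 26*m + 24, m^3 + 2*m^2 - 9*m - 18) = m^2 + 5*m + 6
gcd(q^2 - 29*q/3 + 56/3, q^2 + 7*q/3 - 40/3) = q - 8/3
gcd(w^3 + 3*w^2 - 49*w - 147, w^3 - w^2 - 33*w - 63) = w^2 - 4*w - 21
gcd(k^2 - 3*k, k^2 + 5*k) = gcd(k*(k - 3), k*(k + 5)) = k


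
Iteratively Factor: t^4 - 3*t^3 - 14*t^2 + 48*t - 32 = (t - 2)*(t^3 - t^2 - 16*t + 16) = (t - 4)*(t - 2)*(t^2 + 3*t - 4) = (t - 4)*(t - 2)*(t - 1)*(t + 4)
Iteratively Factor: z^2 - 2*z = (z)*(z - 2)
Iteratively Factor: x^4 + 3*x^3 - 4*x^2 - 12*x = (x)*(x^3 + 3*x^2 - 4*x - 12) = x*(x + 2)*(x^2 + x - 6) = x*(x + 2)*(x + 3)*(x - 2)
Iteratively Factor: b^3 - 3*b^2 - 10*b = (b + 2)*(b^2 - 5*b) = (b - 5)*(b + 2)*(b)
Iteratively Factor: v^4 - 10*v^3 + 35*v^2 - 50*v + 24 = (v - 1)*(v^3 - 9*v^2 + 26*v - 24) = (v - 2)*(v - 1)*(v^2 - 7*v + 12) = (v - 4)*(v - 2)*(v - 1)*(v - 3)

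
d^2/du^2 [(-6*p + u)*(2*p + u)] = 2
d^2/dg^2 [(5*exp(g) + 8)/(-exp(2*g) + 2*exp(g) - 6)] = (-5*exp(4*g) - 42*exp(3*g) + 228*exp(2*g) + 100*exp(g) - 276)*exp(g)/(exp(6*g) - 6*exp(5*g) + 30*exp(4*g) - 80*exp(3*g) + 180*exp(2*g) - 216*exp(g) + 216)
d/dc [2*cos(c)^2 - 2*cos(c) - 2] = 2*sin(c) - 2*sin(2*c)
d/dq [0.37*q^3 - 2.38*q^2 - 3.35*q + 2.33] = 1.11*q^2 - 4.76*q - 3.35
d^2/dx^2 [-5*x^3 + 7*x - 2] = -30*x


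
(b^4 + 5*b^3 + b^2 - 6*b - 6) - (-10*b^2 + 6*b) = b^4 + 5*b^3 + 11*b^2 - 12*b - 6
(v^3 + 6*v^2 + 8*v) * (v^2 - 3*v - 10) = v^5 + 3*v^4 - 20*v^3 - 84*v^2 - 80*v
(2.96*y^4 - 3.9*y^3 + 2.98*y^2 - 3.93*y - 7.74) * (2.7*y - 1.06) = 7.992*y^5 - 13.6676*y^4 + 12.18*y^3 - 13.7698*y^2 - 16.7322*y + 8.2044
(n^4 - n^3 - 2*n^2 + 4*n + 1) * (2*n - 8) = 2*n^5 - 10*n^4 + 4*n^3 + 24*n^2 - 30*n - 8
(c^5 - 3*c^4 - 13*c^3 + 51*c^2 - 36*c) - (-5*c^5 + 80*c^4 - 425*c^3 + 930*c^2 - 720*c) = 6*c^5 - 83*c^4 + 412*c^3 - 879*c^2 + 684*c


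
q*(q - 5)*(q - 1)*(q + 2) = q^4 - 4*q^3 - 7*q^2 + 10*q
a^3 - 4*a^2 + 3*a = a*(a - 3)*(a - 1)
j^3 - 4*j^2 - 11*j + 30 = (j - 5)*(j - 2)*(j + 3)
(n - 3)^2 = n^2 - 6*n + 9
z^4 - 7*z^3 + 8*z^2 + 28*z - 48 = (z - 4)*(z - 3)*(z - 2)*(z + 2)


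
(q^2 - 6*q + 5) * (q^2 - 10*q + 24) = q^4 - 16*q^3 + 89*q^2 - 194*q + 120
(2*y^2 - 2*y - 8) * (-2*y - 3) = -4*y^3 - 2*y^2 + 22*y + 24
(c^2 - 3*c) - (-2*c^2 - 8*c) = 3*c^2 + 5*c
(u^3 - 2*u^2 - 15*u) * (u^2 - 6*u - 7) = u^5 - 8*u^4 - 10*u^3 + 104*u^2 + 105*u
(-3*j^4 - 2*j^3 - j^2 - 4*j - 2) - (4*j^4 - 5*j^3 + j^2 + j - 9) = -7*j^4 + 3*j^3 - 2*j^2 - 5*j + 7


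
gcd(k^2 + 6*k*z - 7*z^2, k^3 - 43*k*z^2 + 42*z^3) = -k^2 - 6*k*z + 7*z^2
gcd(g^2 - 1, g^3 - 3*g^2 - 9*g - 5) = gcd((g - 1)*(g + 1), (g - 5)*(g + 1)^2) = g + 1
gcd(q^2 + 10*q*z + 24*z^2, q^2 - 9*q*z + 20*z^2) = 1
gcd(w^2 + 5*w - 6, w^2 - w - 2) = 1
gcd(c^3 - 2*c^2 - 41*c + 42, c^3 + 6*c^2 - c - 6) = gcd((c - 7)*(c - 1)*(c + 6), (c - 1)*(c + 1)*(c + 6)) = c^2 + 5*c - 6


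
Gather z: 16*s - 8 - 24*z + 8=16*s - 24*z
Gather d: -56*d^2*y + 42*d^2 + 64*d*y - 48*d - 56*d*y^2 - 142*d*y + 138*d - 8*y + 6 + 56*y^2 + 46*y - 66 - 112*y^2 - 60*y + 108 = d^2*(42 - 56*y) + d*(-56*y^2 - 78*y + 90) - 56*y^2 - 22*y + 48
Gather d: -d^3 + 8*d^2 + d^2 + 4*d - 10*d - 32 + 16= -d^3 + 9*d^2 - 6*d - 16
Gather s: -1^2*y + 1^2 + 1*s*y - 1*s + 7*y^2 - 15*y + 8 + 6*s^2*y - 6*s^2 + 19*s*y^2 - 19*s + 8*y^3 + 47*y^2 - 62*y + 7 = s^2*(6*y - 6) + s*(19*y^2 + y - 20) + 8*y^3 + 54*y^2 - 78*y + 16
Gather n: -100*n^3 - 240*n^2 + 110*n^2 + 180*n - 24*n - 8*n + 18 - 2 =-100*n^3 - 130*n^2 + 148*n + 16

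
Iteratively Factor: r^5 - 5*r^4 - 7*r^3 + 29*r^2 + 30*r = (r + 1)*(r^4 - 6*r^3 - r^2 + 30*r) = (r - 5)*(r + 1)*(r^3 - r^2 - 6*r) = r*(r - 5)*(r + 1)*(r^2 - r - 6) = r*(r - 5)*(r + 1)*(r + 2)*(r - 3)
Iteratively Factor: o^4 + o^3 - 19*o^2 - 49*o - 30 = (o + 3)*(o^3 - 2*o^2 - 13*o - 10) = (o - 5)*(o + 3)*(o^2 + 3*o + 2) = (o - 5)*(o + 2)*(o + 3)*(o + 1)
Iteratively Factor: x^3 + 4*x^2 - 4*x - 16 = (x + 4)*(x^2 - 4) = (x - 2)*(x + 4)*(x + 2)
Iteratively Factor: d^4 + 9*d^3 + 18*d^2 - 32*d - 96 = (d + 4)*(d^3 + 5*d^2 - 2*d - 24) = (d - 2)*(d + 4)*(d^2 + 7*d + 12) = (d - 2)*(d + 3)*(d + 4)*(d + 4)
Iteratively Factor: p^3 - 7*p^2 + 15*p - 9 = (p - 1)*(p^2 - 6*p + 9) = (p - 3)*(p - 1)*(p - 3)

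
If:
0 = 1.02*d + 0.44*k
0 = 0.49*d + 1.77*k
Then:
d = 0.00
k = 0.00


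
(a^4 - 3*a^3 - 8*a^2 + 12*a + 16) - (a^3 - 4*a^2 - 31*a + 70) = a^4 - 4*a^3 - 4*a^2 + 43*a - 54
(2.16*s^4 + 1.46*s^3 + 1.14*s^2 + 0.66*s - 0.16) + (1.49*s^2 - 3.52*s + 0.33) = 2.16*s^4 + 1.46*s^3 + 2.63*s^2 - 2.86*s + 0.17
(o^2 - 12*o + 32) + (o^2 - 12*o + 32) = 2*o^2 - 24*o + 64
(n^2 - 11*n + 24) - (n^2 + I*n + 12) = -11*n - I*n + 12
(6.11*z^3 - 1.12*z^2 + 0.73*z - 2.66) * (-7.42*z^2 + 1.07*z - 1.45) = -45.3362*z^5 + 14.8481*z^4 - 15.4745*z^3 + 22.1423*z^2 - 3.9047*z + 3.857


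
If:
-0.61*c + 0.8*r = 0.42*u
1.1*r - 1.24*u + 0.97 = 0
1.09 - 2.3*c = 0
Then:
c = 0.47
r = 1.45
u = 2.06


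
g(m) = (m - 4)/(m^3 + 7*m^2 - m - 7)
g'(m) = (m - 4)*(-3*m^2 - 14*m + 1)/(m^3 + 7*m^2 - m - 7)^2 + 1/(m^3 + 7*m^2 - m - 7)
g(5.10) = 0.00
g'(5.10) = 0.00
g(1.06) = -2.95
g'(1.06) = 51.99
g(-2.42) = -0.29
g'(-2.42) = -0.18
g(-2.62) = -0.26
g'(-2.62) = -0.13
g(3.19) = -0.01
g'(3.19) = 0.02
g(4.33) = 0.00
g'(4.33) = 0.00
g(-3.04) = -0.22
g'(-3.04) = -0.07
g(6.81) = 0.00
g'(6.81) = -0.00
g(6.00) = 0.00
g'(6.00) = 0.00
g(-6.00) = -0.29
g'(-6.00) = 0.22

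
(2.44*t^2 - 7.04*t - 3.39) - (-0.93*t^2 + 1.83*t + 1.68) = 3.37*t^2 - 8.87*t - 5.07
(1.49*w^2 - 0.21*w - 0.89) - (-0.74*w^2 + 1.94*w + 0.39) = 2.23*w^2 - 2.15*w - 1.28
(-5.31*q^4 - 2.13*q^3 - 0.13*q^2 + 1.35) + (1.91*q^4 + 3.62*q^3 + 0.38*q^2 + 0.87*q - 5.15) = -3.4*q^4 + 1.49*q^3 + 0.25*q^2 + 0.87*q - 3.8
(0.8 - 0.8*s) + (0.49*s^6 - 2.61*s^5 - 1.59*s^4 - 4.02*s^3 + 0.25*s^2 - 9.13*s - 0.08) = 0.49*s^6 - 2.61*s^5 - 1.59*s^4 - 4.02*s^3 + 0.25*s^2 - 9.93*s + 0.72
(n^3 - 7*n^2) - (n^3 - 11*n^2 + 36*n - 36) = 4*n^2 - 36*n + 36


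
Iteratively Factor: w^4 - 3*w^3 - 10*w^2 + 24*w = (w - 2)*(w^3 - w^2 - 12*w) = (w - 2)*(w + 3)*(w^2 - 4*w) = (w - 4)*(w - 2)*(w + 3)*(w)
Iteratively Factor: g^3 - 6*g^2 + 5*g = (g - 5)*(g^2 - g) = g*(g - 5)*(g - 1)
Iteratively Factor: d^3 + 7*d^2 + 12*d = (d + 3)*(d^2 + 4*d) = d*(d + 3)*(d + 4)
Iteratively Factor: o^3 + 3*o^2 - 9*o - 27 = (o + 3)*(o^2 - 9) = (o - 3)*(o + 3)*(o + 3)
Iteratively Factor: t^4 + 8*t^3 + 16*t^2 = (t + 4)*(t^3 + 4*t^2) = (t + 4)^2*(t^2) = t*(t + 4)^2*(t)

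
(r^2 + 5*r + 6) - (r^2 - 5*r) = 10*r + 6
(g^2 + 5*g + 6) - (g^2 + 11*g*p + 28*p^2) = -11*g*p + 5*g - 28*p^2 + 6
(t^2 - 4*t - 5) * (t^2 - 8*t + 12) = t^4 - 12*t^3 + 39*t^2 - 8*t - 60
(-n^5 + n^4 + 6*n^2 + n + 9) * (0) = 0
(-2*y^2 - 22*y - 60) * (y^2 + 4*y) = -2*y^4 - 30*y^3 - 148*y^2 - 240*y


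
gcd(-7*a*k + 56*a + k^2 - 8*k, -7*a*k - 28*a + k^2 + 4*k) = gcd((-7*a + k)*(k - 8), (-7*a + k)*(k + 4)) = 7*a - k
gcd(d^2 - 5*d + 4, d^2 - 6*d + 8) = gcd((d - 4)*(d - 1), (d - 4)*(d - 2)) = d - 4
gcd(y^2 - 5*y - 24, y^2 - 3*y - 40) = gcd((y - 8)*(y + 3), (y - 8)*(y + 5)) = y - 8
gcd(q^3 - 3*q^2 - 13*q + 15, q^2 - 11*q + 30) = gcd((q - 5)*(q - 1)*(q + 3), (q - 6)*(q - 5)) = q - 5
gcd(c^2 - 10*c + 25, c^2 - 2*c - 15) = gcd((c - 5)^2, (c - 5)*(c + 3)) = c - 5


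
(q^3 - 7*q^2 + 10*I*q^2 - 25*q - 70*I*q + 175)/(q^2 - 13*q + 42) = (q^2 + 10*I*q - 25)/(q - 6)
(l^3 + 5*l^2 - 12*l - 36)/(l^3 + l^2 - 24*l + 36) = (l + 2)/(l - 2)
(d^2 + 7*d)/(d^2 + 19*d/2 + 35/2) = 2*d/(2*d + 5)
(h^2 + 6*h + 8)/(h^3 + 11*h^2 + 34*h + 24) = (h + 2)/(h^2 + 7*h + 6)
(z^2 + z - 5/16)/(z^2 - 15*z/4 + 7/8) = (4*z + 5)/(2*(2*z - 7))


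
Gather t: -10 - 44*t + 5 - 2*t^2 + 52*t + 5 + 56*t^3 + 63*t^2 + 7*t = 56*t^3 + 61*t^2 + 15*t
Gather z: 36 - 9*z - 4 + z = 32 - 8*z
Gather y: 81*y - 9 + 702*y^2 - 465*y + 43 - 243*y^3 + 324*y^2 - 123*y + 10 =-243*y^3 + 1026*y^2 - 507*y + 44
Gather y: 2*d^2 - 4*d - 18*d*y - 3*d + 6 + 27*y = 2*d^2 - 7*d + y*(27 - 18*d) + 6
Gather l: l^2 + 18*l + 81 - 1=l^2 + 18*l + 80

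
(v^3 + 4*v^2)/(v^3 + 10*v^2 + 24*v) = v/(v + 6)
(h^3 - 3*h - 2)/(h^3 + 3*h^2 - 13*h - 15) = (h^2 - h - 2)/(h^2 + 2*h - 15)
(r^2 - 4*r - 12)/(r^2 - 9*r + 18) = (r + 2)/(r - 3)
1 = 1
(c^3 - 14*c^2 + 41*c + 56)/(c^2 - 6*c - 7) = c - 8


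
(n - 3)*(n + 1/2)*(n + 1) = n^3 - 3*n^2/2 - 4*n - 3/2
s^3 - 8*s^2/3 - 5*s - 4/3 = (s - 4)*(s + 1/3)*(s + 1)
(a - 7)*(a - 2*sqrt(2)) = a^2 - 7*a - 2*sqrt(2)*a + 14*sqrt(2)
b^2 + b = b*(b + 1)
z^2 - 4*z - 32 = (z - 8)*(z + 4)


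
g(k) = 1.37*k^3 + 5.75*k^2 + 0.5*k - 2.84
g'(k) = 4.11*k^2 + 11.5*k + 0.5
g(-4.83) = -25.48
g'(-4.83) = 40.84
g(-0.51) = -1.78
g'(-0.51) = -4.30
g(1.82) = 25.38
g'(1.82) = 35.04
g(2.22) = 41.60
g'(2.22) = 46.29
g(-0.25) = -2.63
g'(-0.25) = -2.12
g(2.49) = 55.21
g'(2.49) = 54.62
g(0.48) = -1.12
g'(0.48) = 6.97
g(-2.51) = 10.47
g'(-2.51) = -2.47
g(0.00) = -2.84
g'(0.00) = 0.50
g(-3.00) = 10.42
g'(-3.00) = 2.99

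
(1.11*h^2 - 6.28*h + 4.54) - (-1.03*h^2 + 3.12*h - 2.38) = 2.14*h^2 - 9.4*h + 6.92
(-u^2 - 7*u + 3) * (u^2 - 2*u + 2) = -u^4 - 5*u^3 + 15*u^2 - 20*u + 6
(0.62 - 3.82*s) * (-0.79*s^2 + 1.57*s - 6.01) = 3.0178*s^3 - 6.4872*s^2 + 23.9316*s - 3.7262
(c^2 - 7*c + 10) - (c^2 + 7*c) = 10 - 14*c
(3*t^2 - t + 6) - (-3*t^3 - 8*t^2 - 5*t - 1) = 3*t^3 + 11*t^2 + 4*t + 7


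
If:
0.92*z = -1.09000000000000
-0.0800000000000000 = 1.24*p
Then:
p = -0.06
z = -1.18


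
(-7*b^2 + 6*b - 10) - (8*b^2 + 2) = -15*b^2 + 6*b - 12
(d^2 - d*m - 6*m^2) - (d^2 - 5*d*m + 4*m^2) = 4*d*m - 10*m^2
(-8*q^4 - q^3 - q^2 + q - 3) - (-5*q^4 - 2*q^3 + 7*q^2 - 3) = -3*q^4 + q^3 - 8*q^2 + q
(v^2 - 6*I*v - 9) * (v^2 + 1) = v^4 - 6*I*v^3 - 8*v^2 - 6*I*v - 9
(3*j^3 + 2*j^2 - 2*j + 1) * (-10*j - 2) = -30*j^4 - 26*j^3 + 16*j^2 - 6*j - 2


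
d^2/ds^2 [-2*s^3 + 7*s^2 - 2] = 14 - 12*s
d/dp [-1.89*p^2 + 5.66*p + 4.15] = 5.66 - 3.78*p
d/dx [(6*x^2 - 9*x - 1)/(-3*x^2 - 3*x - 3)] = (-15*x^2 - 14*x + 8)/(3*(x^4 + 2*x^3 + 3*x^2 + 2*x + 1))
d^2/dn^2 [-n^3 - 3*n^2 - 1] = -6*n - 6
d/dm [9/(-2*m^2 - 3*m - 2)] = 9*(4*m + 3)/(2*m^2 + 3*m + 2)^2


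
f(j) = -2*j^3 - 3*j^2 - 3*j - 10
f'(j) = -6*j^2 - 6*j - 3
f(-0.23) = -9.44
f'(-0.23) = -1.94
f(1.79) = -36.45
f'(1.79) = -32.96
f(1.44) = -26.51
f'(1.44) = -24.08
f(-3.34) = 41.07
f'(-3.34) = -49.89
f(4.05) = -204.22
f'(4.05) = -125.72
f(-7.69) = 745.17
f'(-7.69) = -311.68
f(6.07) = -586.04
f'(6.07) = -260.49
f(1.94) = -41.71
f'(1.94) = -37.22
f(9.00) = -1738.00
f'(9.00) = -543.00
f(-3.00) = 26.00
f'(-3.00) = -39.00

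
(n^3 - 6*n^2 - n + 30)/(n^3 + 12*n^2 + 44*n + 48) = (n^2 - 8*n + 15)/(n^2 + 10*n + 24)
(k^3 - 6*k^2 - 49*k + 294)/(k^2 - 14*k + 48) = (k^2 - 49)/(k - 8)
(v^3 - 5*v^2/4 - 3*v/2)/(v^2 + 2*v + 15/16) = 4*v*(v - 2)/(4*v + 5)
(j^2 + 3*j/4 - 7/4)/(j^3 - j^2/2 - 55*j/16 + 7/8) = 4*(j - 1)/(4*j^2 - 9*j + 2)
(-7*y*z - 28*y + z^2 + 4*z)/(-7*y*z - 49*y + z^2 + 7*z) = (z + 4)/(z + 7)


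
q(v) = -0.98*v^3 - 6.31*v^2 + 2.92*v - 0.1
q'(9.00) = -348.80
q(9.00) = -1199.35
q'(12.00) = -571.88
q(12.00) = -2567.14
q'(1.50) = -22.62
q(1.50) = -13.22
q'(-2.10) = 16.46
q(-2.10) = -24.98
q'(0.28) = -0.84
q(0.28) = 0.20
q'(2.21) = -39.33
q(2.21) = -35.04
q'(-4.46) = 0.72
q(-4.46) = -51.70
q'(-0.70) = 10.31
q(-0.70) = -4.90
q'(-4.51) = 0.04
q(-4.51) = -51.72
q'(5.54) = -157.23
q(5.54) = -344.22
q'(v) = -2.94*v^2 - 12.62*v + 2.92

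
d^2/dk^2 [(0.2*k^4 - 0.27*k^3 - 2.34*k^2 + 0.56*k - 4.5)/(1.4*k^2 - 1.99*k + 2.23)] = (0.784000000000001*k^6 - 3.3432*k^5 + 8.49852000000001*k^4 - 25.496494*k^3 + 10.036914*k^2 + 56.675982*k - 25.845848)/(2.744*k^6 - 11.7012*k^5 + 29.74482*k^4 - 45.157279*k^3 + 47.379249*k^2 - 29.688213*k + 11.089567)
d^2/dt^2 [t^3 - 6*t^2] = 6*t - 12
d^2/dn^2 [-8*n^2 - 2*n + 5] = -16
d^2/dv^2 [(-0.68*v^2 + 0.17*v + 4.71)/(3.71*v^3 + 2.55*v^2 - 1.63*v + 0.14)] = (-18.719176*v^6 + 14.039382*v^5 + 762.923658*v^4 + 716.50206*v^3 + 13.2609360000001*v^2 - 132.505074*v + 21.71599)/(51.064811*v^9 + 105.295365*v^8 + 5.06637600000002*v^7 - 70.161393*v^6 + 5.720892*v^5 + 17.976603*v^4 - 7.604059*v^3 + 1.265838*v^2 - 0.095844*v + 0.002744)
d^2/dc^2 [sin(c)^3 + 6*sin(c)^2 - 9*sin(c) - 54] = -9*sin(c)^3 - 24*sin(c)^2 + 15*sin(c) + 12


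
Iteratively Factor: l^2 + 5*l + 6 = (l + 3)*(l + 2)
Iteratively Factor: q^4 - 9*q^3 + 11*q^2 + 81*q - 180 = (q + 3)*(q^3 - 12*q^2 + 47*q - 60) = (q - 4)*(q + 3)*(q^2 - 8*q + 15) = (q - 5)*(q - 4)*(q + 3)*(q - 3)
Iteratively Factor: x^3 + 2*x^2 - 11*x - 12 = (x + 1)*(x^2 + x - 12) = (x + 1)*(x + 4)*(x - 3)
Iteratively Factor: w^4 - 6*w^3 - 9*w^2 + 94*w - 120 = (w - 2)*(w^3 - 4*w^2 - 17*w + 60) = (w - 3)*(w - 2)*(w^2 - w - 20) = (w - 5)*(w - 3)*(w - 2)*(w + 4)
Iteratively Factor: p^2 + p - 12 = (p - 3)*(p + 4)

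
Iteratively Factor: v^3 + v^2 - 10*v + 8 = (v - 1)*(v^2 + 2*v - 8) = (v - 2)*(v - 1)*(v + 4)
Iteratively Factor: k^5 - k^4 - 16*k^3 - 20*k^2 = (k)*(k^4 - k^3 - 16*k^2 - 20*k) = k*(k + 2)*(k^3 - 3*k^2 - 10*k) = k*(k - 5)*(k + 2)*(k^2 + 2*k) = k*(k - 5)*(k + 2)^2*(k)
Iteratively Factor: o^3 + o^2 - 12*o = (o - 3)*(o^2 + 4*o) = (o - 3)*(o + 4)*(o)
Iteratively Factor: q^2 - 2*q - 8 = (q - 4)*(q + 2)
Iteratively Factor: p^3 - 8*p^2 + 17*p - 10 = (p - 1)*(p^2 - 7*p + 10) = (p - 2)*(p - 1)*(p - 5)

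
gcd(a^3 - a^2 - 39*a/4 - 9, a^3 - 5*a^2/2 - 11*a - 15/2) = a + 3/2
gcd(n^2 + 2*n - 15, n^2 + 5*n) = n + 5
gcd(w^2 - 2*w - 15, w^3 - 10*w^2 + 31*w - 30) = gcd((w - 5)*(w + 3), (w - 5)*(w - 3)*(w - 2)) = w - 5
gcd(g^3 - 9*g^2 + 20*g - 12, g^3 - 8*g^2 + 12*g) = g^2 - 8*g + 12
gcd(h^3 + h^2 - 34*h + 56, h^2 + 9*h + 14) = h + 7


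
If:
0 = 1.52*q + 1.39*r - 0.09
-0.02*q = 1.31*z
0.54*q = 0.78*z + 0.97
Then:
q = 1.76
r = -1.86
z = -0.03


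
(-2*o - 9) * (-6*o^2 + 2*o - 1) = 12*o^3 + 50*o^2 - 16*o + 9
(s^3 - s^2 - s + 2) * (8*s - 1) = 8*s^4 - 9*s^3 - 7*s^2 + 17*s - 2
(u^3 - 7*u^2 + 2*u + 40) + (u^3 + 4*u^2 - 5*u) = 2*u^3 - 3*u^2 - 3*u + 40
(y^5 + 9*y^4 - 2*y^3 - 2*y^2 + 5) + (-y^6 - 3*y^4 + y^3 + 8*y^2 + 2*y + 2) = -y^6 + y^5 + 6*y^4 - y^3 + 6*y^2 + 2*y + 7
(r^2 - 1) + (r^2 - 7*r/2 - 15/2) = 2*r^2 - 7*r/2 - 17/2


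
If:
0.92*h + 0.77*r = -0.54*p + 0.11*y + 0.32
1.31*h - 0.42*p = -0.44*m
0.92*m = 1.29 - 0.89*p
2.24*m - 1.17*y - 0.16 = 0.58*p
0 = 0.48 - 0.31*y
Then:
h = -0.20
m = 0.99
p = 0.43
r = 0.57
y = 1.55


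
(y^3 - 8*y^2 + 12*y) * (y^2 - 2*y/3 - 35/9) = y^5 - 26*y^4/3 + 121*y^3/9 + 208*y^2/9 - 140*y/3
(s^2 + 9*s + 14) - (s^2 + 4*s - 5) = 5*s + 19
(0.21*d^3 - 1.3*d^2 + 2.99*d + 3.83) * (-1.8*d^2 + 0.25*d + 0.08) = -0.378*d^5 + 2.3925*d^4 - 5.6902*d^3 - 6.2505*d^2 + 1.1967*d + 0.3064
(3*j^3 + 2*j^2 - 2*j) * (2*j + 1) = 6*j^4 + 7*j^3 - 2*j^2 - 2*j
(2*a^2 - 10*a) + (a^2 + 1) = 3*a^2 - 10*a + 1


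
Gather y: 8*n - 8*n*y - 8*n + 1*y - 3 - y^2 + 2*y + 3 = -y^2 + y*(3 - 8*n)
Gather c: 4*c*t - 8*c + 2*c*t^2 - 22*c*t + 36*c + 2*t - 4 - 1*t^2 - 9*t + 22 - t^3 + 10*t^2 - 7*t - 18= c*(2*t^2 - 18*t + 28) - t^3 + 9*t^2 - 14*t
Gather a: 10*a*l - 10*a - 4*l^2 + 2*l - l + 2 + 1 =a*(10*l - 10) - 4*l^2 + l + 3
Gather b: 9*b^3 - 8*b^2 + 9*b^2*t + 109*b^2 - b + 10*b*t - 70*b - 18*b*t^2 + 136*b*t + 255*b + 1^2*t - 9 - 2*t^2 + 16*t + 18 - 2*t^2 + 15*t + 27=9*b^3 + b^2*(9*t + 101) + b*(-18*t^2 + 146*t + 184) - 4*t^2 + 32*t + 36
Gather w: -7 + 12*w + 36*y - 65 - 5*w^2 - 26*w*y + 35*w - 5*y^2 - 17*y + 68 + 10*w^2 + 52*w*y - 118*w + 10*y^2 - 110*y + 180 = 5*w^2 + w*(26*y - 71) + 5*y^2 - 91*y + 176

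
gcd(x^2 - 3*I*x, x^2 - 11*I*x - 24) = x - 3*I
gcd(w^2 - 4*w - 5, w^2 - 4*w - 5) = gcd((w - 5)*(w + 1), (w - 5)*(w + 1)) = w^2 - 4*w - 5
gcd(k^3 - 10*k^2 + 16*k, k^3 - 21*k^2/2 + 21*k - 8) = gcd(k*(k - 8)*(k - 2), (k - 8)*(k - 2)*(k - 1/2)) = k^2 - 10*k + 16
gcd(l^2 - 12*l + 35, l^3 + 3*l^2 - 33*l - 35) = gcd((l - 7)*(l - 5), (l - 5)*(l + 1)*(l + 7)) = l - 5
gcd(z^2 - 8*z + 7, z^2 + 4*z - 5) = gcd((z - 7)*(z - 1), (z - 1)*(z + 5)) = z - 1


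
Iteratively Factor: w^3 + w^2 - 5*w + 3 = (w - 1)*(w^2 + 2*w - 3) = (w - 1)*(w + 3)*(w - 1)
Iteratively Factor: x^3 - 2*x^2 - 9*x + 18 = (x + 3)*(x^2 - 5*x + 6) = (x - 2)*(x + 3)*(x - 3)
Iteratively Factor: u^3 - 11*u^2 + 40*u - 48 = (u - 4)*(u^2 - 7*u + 12) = (u - 4)^2*(u - 3)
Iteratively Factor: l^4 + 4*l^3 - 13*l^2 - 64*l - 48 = (l + 3)*(l^3 + l^2 - 16*l - 16) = (l + 1)*(l + 3)*(l^2 - 16) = (l + 1)*(l + 3)*(l + 4)*(l - 4)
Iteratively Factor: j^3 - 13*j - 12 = (j + 3)*(j^2 - 3*j - 4) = (j - 4)*(j + 3)*(j + 1)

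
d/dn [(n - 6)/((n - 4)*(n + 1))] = (-n^2 + 12*n - 22)/(n^4 - 6*n^3 + n^2 + 24*n + 16)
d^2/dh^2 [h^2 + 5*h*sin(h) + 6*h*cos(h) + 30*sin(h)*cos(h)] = -5*h*sin(h) - 6*h*cos(h) - 12*sin(h) - 60*sin(2*h) + 10*cos(h) + 2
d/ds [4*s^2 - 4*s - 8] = 8*s - 4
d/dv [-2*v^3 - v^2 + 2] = 2*v*(-3*v - 1)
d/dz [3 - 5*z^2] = -10*z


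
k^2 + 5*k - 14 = (k - 2)*(k + 7)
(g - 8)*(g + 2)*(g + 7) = g^3 + g^2 - 58*g - 112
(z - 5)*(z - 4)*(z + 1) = z^3 - 8*z^2 + 11*z + 20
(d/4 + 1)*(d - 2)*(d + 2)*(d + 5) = d^4/4 + 9*d^3/4 + 4*d^2 - 9*d - 20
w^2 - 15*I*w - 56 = (w - 8*I)*(w - 7*I)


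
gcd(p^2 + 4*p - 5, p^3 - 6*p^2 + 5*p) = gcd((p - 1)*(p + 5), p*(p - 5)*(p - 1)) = p - 1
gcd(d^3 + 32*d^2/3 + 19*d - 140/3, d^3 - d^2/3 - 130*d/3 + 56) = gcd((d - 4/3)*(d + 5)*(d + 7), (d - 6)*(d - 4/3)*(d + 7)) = d^2 + 17*d/3 - 28/3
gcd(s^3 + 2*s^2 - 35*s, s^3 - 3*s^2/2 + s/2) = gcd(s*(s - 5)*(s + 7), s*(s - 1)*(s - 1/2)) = s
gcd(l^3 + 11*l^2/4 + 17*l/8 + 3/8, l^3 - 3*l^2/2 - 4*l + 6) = 1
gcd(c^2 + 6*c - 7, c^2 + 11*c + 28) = c + 7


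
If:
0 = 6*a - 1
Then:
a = 1/6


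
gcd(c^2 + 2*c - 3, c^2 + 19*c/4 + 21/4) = c + 3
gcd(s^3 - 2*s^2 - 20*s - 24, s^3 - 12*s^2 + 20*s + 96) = s^2 - 4*s - 12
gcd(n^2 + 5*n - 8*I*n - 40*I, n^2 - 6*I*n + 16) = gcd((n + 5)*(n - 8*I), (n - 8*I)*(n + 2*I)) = n - 8*I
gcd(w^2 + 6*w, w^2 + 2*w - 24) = w + 6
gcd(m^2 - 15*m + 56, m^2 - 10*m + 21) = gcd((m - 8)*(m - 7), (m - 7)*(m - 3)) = m - 7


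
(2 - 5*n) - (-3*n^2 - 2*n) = 3*n^2 - 3*n + 2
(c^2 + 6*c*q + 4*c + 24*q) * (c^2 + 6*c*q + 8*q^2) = c^4 + 12*c^3*q + 4*c^3 + 44*c^2*q^2 + 48*c^2*q + 48*c*q^3 + 176*c*q^2 + 192*q^3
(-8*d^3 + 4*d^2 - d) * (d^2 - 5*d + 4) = -8*d^5 + 44*d^4 - 53*d^3 + 21*d^2 - 4*d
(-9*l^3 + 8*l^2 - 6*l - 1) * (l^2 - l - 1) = -9*l^5 + 17*l^4 - 5*l^3 - 3*l^2 + 7*l + 1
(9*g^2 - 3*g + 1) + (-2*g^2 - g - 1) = 7*g^2 - 4*g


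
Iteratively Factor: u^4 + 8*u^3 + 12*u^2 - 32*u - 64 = (u - 2)*(u^3 + 10*u^2 + 32*u + 32) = (u - 2)*(u + 2)*(u^2 + 8*u + 16) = (u - 2)*(u + 2)*(u + 4)*(u + 4)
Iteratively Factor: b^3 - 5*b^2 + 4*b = (b - 1)*(b^2 - 4*b) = b*(b - 1)*(b - 4)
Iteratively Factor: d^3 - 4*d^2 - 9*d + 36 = (d - 3)*(d^2 - d - 12) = (d - 4)*(d - 3)*(d + 3)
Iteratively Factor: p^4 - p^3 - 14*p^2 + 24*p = (p - 3)*(p^3 + 2*p^2 - 8*p) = (p - 3)*(p + 4)*(p^2 - 2*p) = (p - 3)*(p - 2)*(p + 4)*(p)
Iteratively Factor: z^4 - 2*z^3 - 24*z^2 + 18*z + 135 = (z + 3)*(z^3 - 5*z^2 - 9*z + 45) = (z - 3)*(z + 3)*(z^2 - 2*z - 15) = (z - 3)*(z + 3)^2*(z - 5)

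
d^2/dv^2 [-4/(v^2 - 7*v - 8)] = 8*(-v^2 + 7*v + (2*v - 7)^2 + 8)/(-v^2 + 7*v + 8)^3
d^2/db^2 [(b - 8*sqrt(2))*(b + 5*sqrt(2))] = 2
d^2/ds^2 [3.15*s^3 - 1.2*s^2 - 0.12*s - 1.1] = 18.9*s - 2.4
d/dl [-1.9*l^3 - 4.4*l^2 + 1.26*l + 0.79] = -5.7*l^2 - 8.8*l + 1.26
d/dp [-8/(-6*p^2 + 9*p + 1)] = 24*(3 - 4*p)/(-6*p^2 + 9*p + 1)^2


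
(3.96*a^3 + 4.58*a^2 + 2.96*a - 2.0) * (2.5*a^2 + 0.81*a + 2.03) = 9.9*a^5 + 14.6576*a^4 + 19.1486*a^3 + 6.695*a^2 + 4.3888*a - 4.06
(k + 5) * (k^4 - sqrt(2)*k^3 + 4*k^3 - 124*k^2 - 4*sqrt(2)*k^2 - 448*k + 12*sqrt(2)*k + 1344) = k^5 - sqrt(2)*k^4 + 9*k^4 - 104*k^3 - 9*sqrt(2)*k^3 - 1068*k^2 - 8*sqrt(2)*k^2 - 896*k + 60*sqrt(2)*k + 6720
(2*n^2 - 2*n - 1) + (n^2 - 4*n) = 3*n^2 - 6*n - 1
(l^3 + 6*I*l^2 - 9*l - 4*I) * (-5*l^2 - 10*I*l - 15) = -5*l^5 - 40*I*l^4 + 90*l^3 + 20*I*l^2 + 95*l + 60*I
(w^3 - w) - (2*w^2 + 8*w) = w^3 - 2*w^2 - 9*w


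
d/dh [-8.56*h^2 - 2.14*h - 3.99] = -17.12*h - 2.14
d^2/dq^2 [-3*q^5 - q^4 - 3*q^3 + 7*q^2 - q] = -60*q^3 - 12*q^2 - 18*q + 14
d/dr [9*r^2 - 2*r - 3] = 18*r - 2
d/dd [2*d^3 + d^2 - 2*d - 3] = 6*d^2 + 2*d - 2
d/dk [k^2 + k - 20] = 2*k + 1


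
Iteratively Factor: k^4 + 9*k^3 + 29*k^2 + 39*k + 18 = (k + 2)*(k^3 + 7*k^2 + 15*k + 9) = (k + 2)*(k + 3)*(k^2 + 4*k + 3) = (k + 1)*(k + 2)*(k + 3)*(k + 3)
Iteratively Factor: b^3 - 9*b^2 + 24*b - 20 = (b - 5)*(b^2 - 4*b + 4) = (b - 5)*(b - 2)*(b - 2)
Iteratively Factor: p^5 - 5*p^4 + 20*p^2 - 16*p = (p - 4)*(p^4 - p^3 - 4*p^2 + 4*p) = (p - 4)*(p - 1)*(p^3 - 4*p) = (p - 4)*(p - 1)*(p + 2)*(p^2 - 2*p) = (p - 4)*(p - 2)*(p - 1)*(p + 2)*(p)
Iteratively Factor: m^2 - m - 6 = (m - 3)*(m + 2)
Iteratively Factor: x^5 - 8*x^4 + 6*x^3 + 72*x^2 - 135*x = (x + 3)*(x^4 - 11*x^3 + 39*x^2 - 45*x) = (x - 3)*(x + 3)*(x^3 - 8*x^2 + 15*x) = (x - 3)^2*(x + 3)*(x^2 - 5*x) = (x - 5)*(x - 3)^2*(x + 3)*(x)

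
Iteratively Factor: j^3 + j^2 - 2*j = (j + 2)*(j^2 - j) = j*(j + 2)*(j - 1)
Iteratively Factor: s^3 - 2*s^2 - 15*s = (s + 3)*(s^2 - 5*s) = s*(s + 3)*(s - 5)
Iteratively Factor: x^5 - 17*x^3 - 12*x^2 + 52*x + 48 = (x + 3)*(x^4 - 3*x^3 - 8*x^2 + 12*x + 16) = (x + 1)*(x + 3)*(x^3 - 4*x^2 - 4*x + 16) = (x + 1)*(x + 2)*(x + 3)*(x^2 - 6*x + 8) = (x - 2)*(x + 1)*(x + 2)*(x + 3)*(x - 4)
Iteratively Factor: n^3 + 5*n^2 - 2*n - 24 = (n + 3)*(n^2 + 2*n - 8) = (n + 3)*(n + 4)*(n - 2)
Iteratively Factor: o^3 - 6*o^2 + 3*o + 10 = (o - 5)*(o^2 - o - 2) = (o - 5)*(o + 1)*(o - 2)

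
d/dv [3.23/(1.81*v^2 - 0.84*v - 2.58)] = (2.7132 - 11.6926*v)/(-1.81*v^2 + 0.84*v + 2.58)^2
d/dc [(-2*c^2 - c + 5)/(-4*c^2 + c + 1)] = 6*(-c^2 + 6*c - 1)/(16*c^4 - 8*c^3 - 7*c^2 + 2*c + 1)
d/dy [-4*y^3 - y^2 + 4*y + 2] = -12*y^2 - 2*y + 4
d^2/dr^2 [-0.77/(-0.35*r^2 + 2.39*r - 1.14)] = (-0.18865*r^2 + 1.28821*r + 0.77*(0.7*r - 2.39)*(1.4*r - 4.78) - 0.61446)/(0.35*r^2 - 2.39*r + 1.14)^3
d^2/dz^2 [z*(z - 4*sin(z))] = 4*z*sin(z) - 8*cos(z) + 2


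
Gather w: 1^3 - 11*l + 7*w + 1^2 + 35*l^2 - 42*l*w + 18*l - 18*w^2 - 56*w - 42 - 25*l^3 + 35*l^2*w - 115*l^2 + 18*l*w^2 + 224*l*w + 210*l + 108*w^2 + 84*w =-25*l^3 - 80*l^2 + 217*l + w^2*(18*l + 90) + w*(35*l^2 + 182*l + 35) - 40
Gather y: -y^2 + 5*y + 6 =-y^2 + 5*y + 6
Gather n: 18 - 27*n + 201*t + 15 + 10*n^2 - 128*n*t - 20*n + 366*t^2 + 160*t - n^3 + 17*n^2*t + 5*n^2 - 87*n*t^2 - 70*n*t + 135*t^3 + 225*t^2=-n^3 + n^2*(17*t + 15) + n*(-87*t^2 - 198*t - 47) + 135*t^3 + 591*t^2 + 361*t + 33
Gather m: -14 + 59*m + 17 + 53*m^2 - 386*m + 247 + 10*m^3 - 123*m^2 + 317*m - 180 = 10*m^3 - 70*m^2 - 10*m + 70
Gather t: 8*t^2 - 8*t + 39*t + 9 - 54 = 8*t^2 + 31*t - 45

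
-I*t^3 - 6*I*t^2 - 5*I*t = t*(t + 5)*(-I*t - I)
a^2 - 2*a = a*(a - 2)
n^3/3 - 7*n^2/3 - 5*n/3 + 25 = (n/3 + 1)*(n - 5)^2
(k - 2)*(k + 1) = k^2 - k - 2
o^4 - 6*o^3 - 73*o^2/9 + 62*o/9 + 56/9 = (o - 7)*(o - 1)*(o + 2/3)*(o + 4/3)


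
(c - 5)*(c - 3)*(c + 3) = c^3 - 5*c^2 - 9*c + 45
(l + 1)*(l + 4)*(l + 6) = l^3 + 11*l^2 + 34*l + 24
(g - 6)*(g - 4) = g^2 - 10*g + 24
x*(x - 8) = x^2 - 8*x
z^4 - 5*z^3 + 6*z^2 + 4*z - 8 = (z - 2)^3*(z + 1)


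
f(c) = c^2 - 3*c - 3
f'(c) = 2*c - 3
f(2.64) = -3.95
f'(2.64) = 2.28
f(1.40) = -5.24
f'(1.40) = -0.20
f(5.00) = 7.00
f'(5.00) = 7.00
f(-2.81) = 13.33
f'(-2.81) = -8.62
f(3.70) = -0.41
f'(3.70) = 4.40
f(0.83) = -4.80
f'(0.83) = -1.34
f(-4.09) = 26.00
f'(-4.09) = -11.18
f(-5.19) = 39.51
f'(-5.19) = -13.38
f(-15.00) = 267.00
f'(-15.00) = -33.00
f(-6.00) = 51.00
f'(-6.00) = -15.00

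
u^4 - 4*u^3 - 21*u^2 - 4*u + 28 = (u - 7)*(u - 1)*(u + 2)^2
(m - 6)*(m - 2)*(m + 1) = m^3 - 7*m^2 + 4*m + 12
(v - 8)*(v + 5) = v^2 - 3*v - 40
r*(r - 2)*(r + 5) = r^3 + 3*r^2 - 10*r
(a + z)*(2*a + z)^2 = 4*a^3 + 8*a^2*z + 5*a*z^2 + z^3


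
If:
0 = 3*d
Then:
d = 0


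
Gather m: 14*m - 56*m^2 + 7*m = -56*m^2 + 21*m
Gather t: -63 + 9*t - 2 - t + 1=8*t - 64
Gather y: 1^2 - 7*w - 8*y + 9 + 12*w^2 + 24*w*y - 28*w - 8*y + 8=12*w^2 - 35*w + y*(24*w - 16) + 18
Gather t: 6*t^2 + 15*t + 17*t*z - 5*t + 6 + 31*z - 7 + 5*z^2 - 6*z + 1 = 6*t^2 + t*(17*z + 10) + 5*z^2 + 25*z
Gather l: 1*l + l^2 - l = l^2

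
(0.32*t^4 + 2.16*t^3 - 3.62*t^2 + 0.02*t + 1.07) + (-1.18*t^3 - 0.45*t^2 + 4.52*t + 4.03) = 0.32*t^4 + 0.98*t^3 - 4.07*t^2 + 4.54*t + 5.1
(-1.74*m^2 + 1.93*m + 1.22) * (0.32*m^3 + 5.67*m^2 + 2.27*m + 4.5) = -0.5568*m^5 - 9.2482*m^4 + 7.3837*m^3 + 3.4685*m^2 + 11.4544*m + 5.49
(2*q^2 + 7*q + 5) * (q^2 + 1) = 2*q^4 + 7*q^3 + 7*q^2 + 7*q + 5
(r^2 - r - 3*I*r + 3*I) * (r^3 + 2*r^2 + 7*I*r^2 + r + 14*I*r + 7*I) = r^5 + r^4 + 4*I*r^4 + 20*r^3 + 4*I*r^3 + 20*r^2 - 4*I*r^2 - 21*r - 4*I*r - 21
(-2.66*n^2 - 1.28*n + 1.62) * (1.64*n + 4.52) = -4.3624*n^3 - 14.1224*n^2 - 3.1288*n + 7.3224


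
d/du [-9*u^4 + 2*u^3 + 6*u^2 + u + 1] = -36*u^3 + 6*u^2 + 12*u + 1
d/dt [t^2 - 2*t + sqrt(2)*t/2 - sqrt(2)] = 2*t - 2 + sqrt(2)/2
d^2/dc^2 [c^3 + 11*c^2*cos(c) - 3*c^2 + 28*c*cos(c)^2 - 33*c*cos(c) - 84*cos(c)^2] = -11*c^2*cos(c) - 44*c*sin(c) + 33*c*cos(c) - 56*c*cos(2*c) + 6*c + 66*sin(c) - 56*sin(2*c) + 22*cos(c) + 168*cos(2*c) - 6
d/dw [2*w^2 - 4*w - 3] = 4*w - 4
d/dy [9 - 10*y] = -10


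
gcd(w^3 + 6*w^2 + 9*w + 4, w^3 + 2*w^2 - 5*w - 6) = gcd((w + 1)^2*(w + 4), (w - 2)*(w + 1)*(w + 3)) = w + 1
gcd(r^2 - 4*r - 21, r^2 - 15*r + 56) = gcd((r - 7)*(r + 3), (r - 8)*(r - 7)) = r - 7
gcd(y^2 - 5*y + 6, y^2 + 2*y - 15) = y - 3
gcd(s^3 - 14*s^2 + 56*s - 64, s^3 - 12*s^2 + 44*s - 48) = s^2 - 6*s + 8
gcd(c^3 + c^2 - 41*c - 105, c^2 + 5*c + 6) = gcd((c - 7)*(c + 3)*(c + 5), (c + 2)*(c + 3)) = c + 3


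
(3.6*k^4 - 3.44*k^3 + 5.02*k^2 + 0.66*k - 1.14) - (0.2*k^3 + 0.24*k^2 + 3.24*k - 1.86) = 3.6*k^4 - 3.64*k^3 + 4.78*k^2 - 2.58*k + 0.72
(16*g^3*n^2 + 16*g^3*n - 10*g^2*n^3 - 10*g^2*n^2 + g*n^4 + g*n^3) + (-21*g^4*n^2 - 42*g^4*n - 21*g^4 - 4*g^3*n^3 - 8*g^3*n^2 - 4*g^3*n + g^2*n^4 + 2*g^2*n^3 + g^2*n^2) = -21*g^4*n^2 - 42*g^4*n - 21*g^4 - 4*g^3*n^3 + 8*g^3*n^2 + 12*g^3*n + g^2*n^4 - 8*g^2*n^3 - 9*g^2*n^2 + g*n^4 + g*n^3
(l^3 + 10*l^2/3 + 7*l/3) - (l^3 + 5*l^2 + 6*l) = -5*l^2/3 - 11*l/3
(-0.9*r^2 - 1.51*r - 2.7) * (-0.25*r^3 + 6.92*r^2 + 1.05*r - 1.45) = 0.225*r^5 - 5.8505*r^4 - 10.7192*r^3 - 18.9645*r^2 - 0.645500000000001*r + 3.915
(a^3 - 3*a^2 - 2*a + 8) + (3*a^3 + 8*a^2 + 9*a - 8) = 4*a^3 + 5*a^2 + 7*a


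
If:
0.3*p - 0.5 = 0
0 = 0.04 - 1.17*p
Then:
No Solution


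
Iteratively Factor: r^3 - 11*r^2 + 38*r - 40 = (r - 4)*(r^2 - 7*r + 10) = (r - 5)*(r - 4)*(r - 2)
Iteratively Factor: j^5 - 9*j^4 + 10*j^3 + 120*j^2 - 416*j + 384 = (j + 4)*(j^4 - 13*j^3 + 62*j^2 - 128*j + 96) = (j - 2)*(j + 4)*(j^3 - 11*j^2 + 40*j - 48) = (j - 4)*(j - 2)*(j + 4)*(j^2 - 7*j + 12) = (j - 4)^2*(j - 2)*(j + 4)*(j - 3)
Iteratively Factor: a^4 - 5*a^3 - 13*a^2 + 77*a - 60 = (a - 1)*(a^3 - 4*a^2 - 17*a + 60) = (a - 1)*(a + 4)*(a^2 - 8*a + 15) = (a - 3)*(a - 1)*(a + 4)*(a - 5)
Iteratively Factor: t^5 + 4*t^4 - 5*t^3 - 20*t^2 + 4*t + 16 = (t + 2)*(t^4 + 2*t^3 - 9*t^2 - 2*t + 8) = (t - 1)*(t + 2)*(t^3 + 3*t^2 - 6*t - 8) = (t - 1)*(t + 2)*(t + 4)*(t^2 - t - 2) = (t - 1)*(t + 1)*(t + 2)*(t + 4)*(t - 2)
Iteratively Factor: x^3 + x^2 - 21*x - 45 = (x + 3)*(x^2 - 2*x - 15) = (x - 5)*(x + 3)*(x + 3)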